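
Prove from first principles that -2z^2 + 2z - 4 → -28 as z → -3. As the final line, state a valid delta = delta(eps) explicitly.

delta = min(1, eps/16)

Let eps > 0. We want delta > 0 such that 0 < |z + 3| < delta implies |(-2z^2 + 2z - 4) + 28| < eps.
(-2z^2 + 2z - 4) + 28 = -2z^2 + 2z + 24 = (z + 3)(-2z + 8).
So |(-2z^2 + 2z - 4) + 28| = |z + 3|·|-2z + 8|.
Require delta ≤ 1. Then |z + 3| < 1 gives |z| < 4, and by the triangle inequality |-2z + 8| ≤ 2·4 + 8 = 16.
Hence |(-2z^2 + 2z - 4) + 28| ≤ 16|z + 3| < eps provided |z + 3| < eps/16.
Choosing delta = min(1, eps/16) ensures both conditions, hence |(-2z^2 + 2z - 4) + 28| < eps.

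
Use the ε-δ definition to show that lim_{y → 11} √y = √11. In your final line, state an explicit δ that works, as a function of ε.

δ = min(11, √11·ε)

Fix ε > 0. We want δ > 0 such that 0 < |y − 11| < δ implies |√y − √11| < ε.
Multiplying by the conjugate, |√y − √11| = |y − 11|/(√y + √11).
Restrict δ ≤ 11 so that |y − 11| < 11 forces y > 0, and then √y + √11 > √11.
Hence |√y − √11| < |y − 11|/√11, which is < ε once |y − 11| < √11·ε.
Take δ = min(11, √11·ε). If 0 < |y − 11| < δ then y > 0 and |√y − √11| < |y − 11|/√11 < ε.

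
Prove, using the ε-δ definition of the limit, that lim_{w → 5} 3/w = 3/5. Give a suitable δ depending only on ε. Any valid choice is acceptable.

δ = min(5/2, (25/6)ε)

Let ε > 0. We seek δ > 0 such that 0 < |w − 5| < δ implies |3/w − (3/5)| < ε.
|3/w − (3/5)| = 3·|5 − w|/(5·|w|) = 3|w − 5|/(5|w|).
Restrict δ ≤ 5/2. Then |w − 5| < 5/2 gives |w| > 5/2, so 5|w| > 25/2.
Then |3/w − (3/5)| < 3|w − 5|/(25/2), which is < ε when |w − 5| < (25/6)ε.
Take δ = min(5/2, (25/6)ε). Then 0 < |w − 5| < δ gives both |w − 5| < 5/2 and |w − 5| < (25/6)ε, so |3/w − (3/5)| < ε.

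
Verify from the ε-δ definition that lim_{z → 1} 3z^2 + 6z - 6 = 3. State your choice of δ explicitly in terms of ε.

Suppose ε > 0. We want δ > 0 such that 0 < |z − 1| < δ implies |(3z^2 + 6z - 6) − 3| < ε.
(3z^2 + 6z - 6) − 3 = 3z^2 + 6z - 9 = (z − 1)(3z + 9).
So |(3z^2 + 6z - 6) − 3| = |z − 1|·|3z + 9|.
Assume first that |z − 1| < 1, so |z| < 2. Then |3z + 9| ≤ 3·2 + 9 = 15.
Hence |(3z^2 + 6z - 6) − 3| ≤ 15|z − 1| < ε provided |z − 1| < ε/15.
Choosing δ = min(1, ε/15) ensures both conditions, hence |(3z^2 + 6z - 6) − 3| < ε.

δ = min(1, ε/15)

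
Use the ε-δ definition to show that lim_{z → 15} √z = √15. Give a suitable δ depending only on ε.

Let ε > 0. We want δ > 0 such that 0 < |z − 15| < δ implies |√z − √15| < ε.
Multiplying by the conjugate, |√z − √15| = |z − 15|/(√z + √15).
Restrict δ ≤ 15 so that |z − 15| < 15 forces z > 0, and then √z + √15 > √15.
Hence |√z − √15| < |z − 15|/√15, which is < ε once |z − 15| < √15·ε.
Take δ = min(15, √15·ε). If 0 < |z − 15| < δ then z > 0 and |√z − √15| < |z − 15|/√15 < ε.

δ = min(15, √15·ε)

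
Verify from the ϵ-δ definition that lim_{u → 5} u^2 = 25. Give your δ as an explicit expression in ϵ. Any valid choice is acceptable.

Let ϵ > 0 be given. We seek δ > 0 with 0 < |u − 5| < δ ⇒ |u^2 − 25| < ϵ.
Factor: u^2 − 25 = (u − 5)(u + 5), so |u^2 − 25| = |u − 5|·|u + 5|.
Restrict δ ≤ 1. Then |u − 5| < 1 gives |u| < 6, so by the triangle inequality |u + 5| ≤ 6 + 5 = 11.
Hence |u^2 − 25| ≤ 11|u − 5|, which is < ϵ once |u − 5| < ϵ/11.
Take δ = min(1, ϵ/11). If 0 < |u − 5| < δ then both bounds hold and |u^2 − 25| ≤ 11|u − 5| < 11·(ϵ/11) = ϵ.

δ = min(1, ϵ/11)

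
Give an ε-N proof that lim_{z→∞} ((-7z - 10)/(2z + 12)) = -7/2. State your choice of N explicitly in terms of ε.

N = 16/ε

Fix ε > 0. We seek N > 0 such that z > N implies |(-7z - 10)/(2z + 12) + 7/2| < ε.
(-7z - 10)/(2z + 12) + 7/2 = (2(-7z - 10) − (-7)(2z + 12)) / (2(2z + 12)) = 64/(2(2z + 12)).
For z > 0 we have 2z + 12 > 2z, so |(-7z - 10)/(2z + 12) + 7/2| = 64/(2(2z + 12)) < 64/(2·2z) = 16/z.
Thus |(-7z - 10)/(2z + 12) + 7/2| < ε whenever z > 16/ε.
Take N = 16/ε. If z > N then |(-7z - 10)/(2z + 12) + 7/2| < 16/z < ε.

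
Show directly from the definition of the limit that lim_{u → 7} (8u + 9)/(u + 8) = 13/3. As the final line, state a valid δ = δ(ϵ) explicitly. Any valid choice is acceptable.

δ = min(15/2, (45/22)ϵ)

Suppose ϵ > 0. We want δ > 0 with 0 < |u − 7| < δ ⇒ |(8u + 9)/(u + 8) − (13/3)| < ϵ.
Combining over a common denominator, (8u + 9)/(u + 8) − (13/3) = [(8u + 9)·15 − 65·(u + 8)] / [15·(u + 8)] = 55(u − 7) / (15(u + 8)).
So |(8u + 9)/(u + 8) − (13/3)| = 55|u − 7| / (15·|u + 8|).
Require δ ≤ 15/2, so |u + 8| ≥ |15| − |u − 7| > 15 − 15/2 = 15/2.
Hence |(8u + 9)/(u + 8) − (13/3)| < 55|u − 7|/(15·(15/2)) = (22/45)|u − 7|, which is < ϵ once |u − 7| < (45/22)ϵ.
Take δ = min(15/2, (45/22)ϵ). Then 0 < |u − 7| < δ forces both bounds, so |(8u + 9)/(u + 8) − (13/3)| < ϵ.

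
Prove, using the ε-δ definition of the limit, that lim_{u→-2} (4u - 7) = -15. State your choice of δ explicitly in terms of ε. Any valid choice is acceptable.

Suppose ε > 0. We need δ > 0 so that 0 < |u + 2| < δ implies |(4u - 7) + 15| < ε.
Since (4u - 7) + 15 = 4(u + 2), we have |(4u - 7) + 15| = 4|u + 2|.
Thus it suffices that |u + 2| < ε/4.
Take δ = ε/4. If 0 < |u + 2| < δ then |(4u - 7) + 15| = 4|u + 2| < 4·(ε/4) = ε.

δ = ε/4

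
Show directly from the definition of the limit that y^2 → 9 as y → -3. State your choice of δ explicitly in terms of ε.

Let ε > 0. We seek δ > 0 with 0 < |y + 3| < δ ⇒ |y^2 − 9| < ε.
Factor: y^2 − 9 = (y + 3)(y - 3), so |y^2 − 9| = |y + 3|·|y - 3|.
Restrict δ ≤ 1. Then |y + 3| < 1 gives |y| < 4, so by the triangle inequality |y - 3| ≤ 4 + 3 = 7.
Hence |y^2 − 9| ≤ 7|y + 3|, which is < ε once |y + 3| < ε/7.
Take δ = min(1, ε/7). If 0 < |y + 3| < δ then both bounds hold and |y^2 − 9| ≤ 7|y + 3| < 7·(ε/7) = ε.

δ = min(1, ε/7)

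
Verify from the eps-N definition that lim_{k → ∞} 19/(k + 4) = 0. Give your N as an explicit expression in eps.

N = 19/eps

Suppose eps > 0. For k ≥ 1, |19/(k + 4) − 0| = 19/(k + 4) ≤ 19/k.
We need 19/k < eps, i.e. k > 19/eps.
Take N = 19/eps. If k > N then |19/(k + 4)| ≤ 19/k < eps.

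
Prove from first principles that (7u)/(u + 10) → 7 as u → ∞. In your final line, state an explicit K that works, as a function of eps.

Let eps > 0. We seek K > 0 such that u > K implies |(7u)/(u + 10) − 7| < eps.
(7u)/(u + 10) − 7 = ((7u) − 7(u + 10)) / ((u + 10)) = -70/((u + 10)).
For u > 0 we have u + 10 > u, so |(7u)/(u + 10) − 7| = 70/((u + 10)) < 70/(u) = 70/u.
Thus |(7u)/(u + 10) − 7| < eps whenever u > 70/eps.
Take K = 70/eps. If u > K then |(7u)/(u + 10) − 7| < 70/u < eps.

K = 70/eps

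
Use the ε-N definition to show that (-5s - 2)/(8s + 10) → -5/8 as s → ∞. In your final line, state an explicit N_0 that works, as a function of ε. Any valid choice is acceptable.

Fix ε > 0. We seek N_0 > 0 such that s > N_0 implies |(-5s - 2)/(8s + 10) + 5/8| < ε.
(-5s - 2)/(8s + 10) + 5/8 = (8(-5s - 2) − (-5)(8s + 10)) / (8(8s + 10)) = 34/(8(8s + 10)).
For s > 0 we have 8s + 10 > 8s, so |(-5s - 2)/(8s + 10) + 5/8| = 34/(8(8s + 10)) < 34/(8·8s) = (17/32)/s.
Thus |(-5s - 2)/(8s + 10) + 5/8| < ε whenever s > (17/32)/ε.
Take N_0 = (17/32)/ε. If s > N_0 then |(-5s - 2)/(8s + 10) + 5/8| < (17/32)/s < ε.

N_0 = (17/32)/ε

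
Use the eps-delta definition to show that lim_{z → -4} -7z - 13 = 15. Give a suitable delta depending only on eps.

Suppose eps > 0. We need delta > 0 so that 0 < |z + 4| < delta implies |(-7z - 13) − 15| < eps.
Since (-7z - 13) − 15 = -7(z + 4), we have |(-7z - 13) − 15| = 7|z + 4|.
Thus it suffices that |z + 4| < eps/7.
Choosing delta = eps/7 gives |(-7z - 13) − 15| = 7|z + 4| < eps whenever |z + 4| < delta.

delta = eps/7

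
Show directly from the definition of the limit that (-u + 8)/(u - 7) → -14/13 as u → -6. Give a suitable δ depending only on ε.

δ = min(13/2, (169/2)ε)

Let ε > 0 be given. We want δ > 0 with 0 < |u + 6| < δ ⇒ |(-u + 8)/(u - 7) + 14/13| < ε.
Combining over a common denominator, (-u + 8)/(u - 7) + 14/13 = [(-u + 8)·(-13) − 14·(u - 7)] / [(-13)·(u - 7)] = -1(u + 6) / ((-13)(u - 7)).
So |(-u + 8)/(u - 7) + 14/13| = |u + 6| / (13·|u − 7|).
Require δ ≤ 13/2, so |u − 7| ≥ |-13| − |u + 6| > 13 − 13/2 = 13/2.
Hence |(-u + 8)/(u - 7) + 14/13| < |u + 6|/(13·(13/2)) = (2/169)|u + 6|, which is < ε once |u + 6| < (169/2)ε.
Take δ = min(13/2, (169/2)ε). Then 0 < |u + 6| < δ forces both bounds, so |(-u + 8)/(u - 7) + 14/13| < ε.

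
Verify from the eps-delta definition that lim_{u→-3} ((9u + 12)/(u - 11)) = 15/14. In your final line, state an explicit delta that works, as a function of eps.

delta = min(7, (98/111)eps)

Let eps > 0. We want delta > 0 with 0 < |u + 3| < delta ⇒ |(9u + 12)/(u - 11) − (15/14)| < eps.
Combining over a common denominator, (9u + 12)/(u - 11) − (15/14) = [(9u + 12)·(-14) − (-15)·(u - 11)] / [(-14)·(u - 11)] = -111(u + 3) / ((-14)(u - 11)).
So |(9u + 12)/(u - 11) − (15/14)| = 111|u + 3| / (14·|u − 11|).
Restrict delta ≤ 7. Then |u + 3| < 7 gives |u − 11| = |(u + 3) + (-14)| ≥ 14 − 7 = 7.
Hence |(9u + 12)/(u - 11) − (15/14)| < 111|u + 3|/(14·7) = (111/98)|u + 3|, which is < eps once |u + 3| < (98/111)eps.
Take delta = min(7, (98/111)eps). Then 0 < |u + 3| < delta forces both bounds, so |(9u + 12)/(u - 11) − (15/14)| < eps.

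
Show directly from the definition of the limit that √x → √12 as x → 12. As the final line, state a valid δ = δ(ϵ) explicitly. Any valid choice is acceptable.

δ = min(12, √12·ϵ)

Suppose ϵ > 0. We want δ > 0 such that 0 < |x − 12| < δ implies |√x − √12| < ϵ.
Multiplying by the conjugate, |√x − √12| = |x − 12|/(√x + √12).
Restrict δ ≤ 12 so that |x − 12| < 12 forces x > 0, and then √x + √12 > √12.
Hence |√x − √12| < |x − 12|/√12, which is < ϵ once |x − 12| < √12·ϵ.
Take δ = min(12, √12·ϵ). If 0 < |x − 12| < δ then x > 0 and |√x − √12| < |x − 12|/√12 < ϵ.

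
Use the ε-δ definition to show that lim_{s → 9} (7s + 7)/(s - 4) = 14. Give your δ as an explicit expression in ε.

δ = min(5/2, (5/14)ε)

Let ε > 0. We want δ > 0 with 0 < |s − 9| < δ ⇒ |(7s + 7)/(s - 4) − 14| < ε.
Combining over a common denominator, (7s + 7)/(s - 4) − 14 = [(7s + 7)·5 − 70·(s - 4)] / [5·(s - 4)] = -35(s − 9) / (5(s - 4)).
So |(7s + 7)/(s - 4) − 14| = 35|s − 9| / (5·|s − 4|).
Require δ ≤ 5/2, so |s − 4| ≥ |5| − |s − 9| > 5 − 5/2 = 5/2.
Hence |(7s + 7)/(s - 4) − 14| < 35|s − 9|/(5·(5/2)) = (14/5)|s − 9|, which is < ε once |s − 9| < (5/14)ε.
Take δ = min(5/2, (5/14)ε). Then 0 < |s − 9| < δ forces both bounds, so |(7s + 7)/(s - 4) − 14| < ε.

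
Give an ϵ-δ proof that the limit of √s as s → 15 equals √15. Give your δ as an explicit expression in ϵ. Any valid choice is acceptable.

δ = min(15, √15·ϵ)

Suppose ϵ > 0. We want δ > 0 such that 0 < |s − 15| < δ implies |√s − √15| < ϵ.
Rationalise: √s − √15 = (s − 15)/(√s + √15), so |√s − √15| = |s − 15|/(√s + √15).
Restrict δ ≤ 15 so that |s − 15| < 15 forces s > 0, and then √s + √15 > √15.
Hence |√s − √15| < |s − 15|/√15, which is < ϵ once |s − 15| < √15·ϵ.
Take δ = min(15, √15·ϵ). If 0 < |s − 15| < δ then s > 0 and |√s − √15| < |s − 15|/√15 < ϵ.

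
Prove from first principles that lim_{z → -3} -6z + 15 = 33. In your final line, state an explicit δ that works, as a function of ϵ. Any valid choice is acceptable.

δ = ϵ/6

Let ϵ > 0. We need δ > 0 so that 0 < |z + 3| < δ implies |(-6z + 15) − 33| < ϵ.
|(-6z + 15) − 33| = |-6z - 18| = 6|z + 3|.
So 6|z + 3| < ϵ exactly when |z + 3| < ϵ/6.
Take δ = ϵ/6. If 0 < |z + 3| < δ then |(-6z + 15) − 33| = 6|z + 3| < 6·(ϵ/6) = ϵ.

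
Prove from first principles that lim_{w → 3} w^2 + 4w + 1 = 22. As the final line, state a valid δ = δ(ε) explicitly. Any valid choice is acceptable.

Let ε > 0 be given. We want δ > 0 such that 0 < |w − 3| < δ implies |(w^2 + 4w + 1) − 22| < ε.
(w^2 + 4w + 1) − 22 = w^2 + 4w - 21 = (w − 3)(w + 7).
So |(w^2 + 4w + 1) − 22| = |w − 3|·|w + 7|.
Require δ ≤ 1. Then |w − 3| < 1 gives |w| < 4, and by the triangle inequality |w + 7| ≤ 4 + 7 = 11.
Hence |(w^2 + 4w + 1) − 22| ≤ 11|w − 3| < ε provided |w − 3| < ε/11.
Take δ = min(1, ε/11). Then 0 < |w − 3| < δ gives both |w − 3| < 1 and |w − 3| < ε/11, so |(w^2 + 4w + 1) − 22| < ε.

δ = min(1, ε/11)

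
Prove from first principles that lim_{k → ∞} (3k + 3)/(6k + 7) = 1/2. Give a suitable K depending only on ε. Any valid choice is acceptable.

K = (1/12)/ε

Suppose ε > 0. For k ≥ 1, |(3k + 3)/(6k + 7) − (1/2)| = |-3|/(6(6k + 7)) = 3/(6(6k + 7)).
Since 6k + 7 ≥ 6k for k ≥ 1, this is ≤ 3/(6·6k) = (1/12)/k.
So |(3k + 3)/(6k + 7) − (1/2)| < ε whenever k > (1/12)/ε.
Take K = (1/12)/ε. If k > K then |(3k + 3)/(6k + 7) − (1/2)| ≤ (1/12)/k < ε.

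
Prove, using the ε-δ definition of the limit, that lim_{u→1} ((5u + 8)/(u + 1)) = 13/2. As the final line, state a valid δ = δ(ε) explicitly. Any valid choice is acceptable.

Let ε > 0 be given. We want δ > 0 with 0 < |u − 1| < δ ⇒ |(5u + 8)/(u + 1) − (13/2)| < ε.
Combining over a common denominator, (5u + 8)/(u + 1) − (13/2) = [(5u + 8)·2 − 13·(u + 1)] / [2·(u + 1)] = -3(u − 1) / (2(u + 1)).
So |(5u + 8)/(u + 1) − (13/2)| = 3|u − 1| / (2·|u + 1|).
Restrict δ ≤ 1. Then |u − 1| < 1 gives |u + 1| = |(u − 1) + 2| ≥ 2 − 1 = 1.
Hence |(5u + 8)/(u + 1) − (13/2)| < 3|u − 1|/(2·1) = (3/2)|u − 1|, which is < ε once |u − 1| < (2/3)ε.
Take δ = min(1, (2/3)ε). Then 0 < |u − 1| < δ forces both bounds, so |(5u + 8)/(u + 1) − (13/2)| < ε.

δ = min(1, (2/3)ε)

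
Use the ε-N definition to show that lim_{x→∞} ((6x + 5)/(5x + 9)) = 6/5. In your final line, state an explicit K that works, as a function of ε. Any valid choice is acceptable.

Fix ε > 0. We seek K > 0 such that x > K implies |(6x + 5)/(5x + 9) − (6/5)| < ε.
(6x + 5)/(5x + 9) − (6/5) = (5(6x + 5) − 6(5x + 9)) / (5(5x + 9)) = -29/(5(5x + 9)).
For x > 0 we have 5x + 9 > 5x, so |(6x + 5)/(5x + 9) − (6/5)| = 29/(5(5x + 9)) < 29/(5·5x) = (29/25)/x.
Thus |(6x + 5)/(5x + 9) − (6/5)| < ε whenever x > (29/25)/ε.
Take K = (29/25)/ε. If x > K then |(6x + 5)/(5x + 9) − (6/5)| < (29/25)/x < ε.

K = (29/25)/ε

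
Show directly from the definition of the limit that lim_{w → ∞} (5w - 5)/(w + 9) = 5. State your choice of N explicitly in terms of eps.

Fix eps > 0. We seek N > 0 such that w > N implies |(5w - 5)/(w + 9) − 5| < eps.
(5w - 5)/(w + 9) − 5 = ((5w - 5) − 5(w + 9)) / ((w + 9)) = -50/((w + 9)).
For w > 0 we have w + 9 > w, so |(5w - 5)/(w + 9) − 5| = 50/((w + 9)) < 50/(w) = 50/w.
Thus |(5w - 5)/(w + 9) − 5| < eps whenever w > 50/eps.
Take N = 50/eps. If w > N then |(5w - 5)/(w + 9) − 5| < 50/w < eps.

N = 50/eps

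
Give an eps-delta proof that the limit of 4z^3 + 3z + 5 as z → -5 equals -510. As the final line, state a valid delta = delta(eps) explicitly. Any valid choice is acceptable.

delta = min(1, eps/367)

Suppose eps > 0. We want delta > 0 such that 0 < |z + 5| < delta implies |(4z^3 + 3z + 5) + 510| < eps.
(4z^3 + 3z + 5) + 510 = 4z^3 + 3z + 515 = (z + 5)(4z^2 - 20z + 103).
So |(4z^3 + 3z + 5) + 510| = |z + 5|·|4z^2 - 20z + 103|.
Require delta ≤ 1. Then |z + 5| < 1 gives |z| < 6, and by the triangle inequality |4z^2 - 20z + 103| ≤ 4·6^2 + 20·6 + 103 = 367.
Hence |(4z^3 + 3z + 5) + 510| ≤ 367|z + 5| < eps provided |z + 5| < eps/367.
Take delta = min(1, eps/367). Then 0 < |z + 5| < delta gives both |z + 5| < 1 and |z + 5| < eps/367, so |(4z^3 + 3z + 5) + 510| < eps.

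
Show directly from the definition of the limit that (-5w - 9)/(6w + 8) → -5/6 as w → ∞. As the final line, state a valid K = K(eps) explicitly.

Let eps > 0. We seek K > 0 such that w > K implies |(-5w - 9)/(6w + 8) + 5/6| < eps.
(-5w - 9)/(6w + 8) + 5/6 = (6(-5w - 9) − (-5)(6w + 8)) / (6(6w + 8)) = -14/(6(6w + 8)).
For w > 0 we have 6w + 8 > 6w, so |(-5w - 9)/(6w + 8) + 5/6| = 14/(6(6w + 8)) < 14/(6·6w) = (7/18)/w.
Thus |(-5w - 9)/(6w + 8) + 5/6| < eps whenever w > (7/18)/eps.
Take K = (7/18)/eps. If w > K then |(-5w - 9)/(6w + 8) + 5/6| < (7/18)/w < eps.

K = (7/18)/eps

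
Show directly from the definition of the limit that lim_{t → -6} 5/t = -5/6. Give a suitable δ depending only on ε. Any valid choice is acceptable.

Let ε > 0. We seek δ > 0 such that 0 < |t + 6| < δ implies |5/t + 5/6| < ε.
|5/t + 5/6| = 5·|-6 − t|/(6·|t|) = 5|t + 6|/(6|t|).
Require δ ≤ 3 so that |t| > 6 − 3 = 3, hence 6|t| > 18.
Then |5/t + 5/6| < 5|t + 6|/18, which is < ε when |t + 6| < (18/5)ε.
Take δ = min(3, (18/5)ε). Then 0 < |t + 6| < δ gives both |t + 6| < 3 and |t + 6| < (18/5)ε, so |5/t + 5/6| < ε.

δ = min(3, (18/5)ε)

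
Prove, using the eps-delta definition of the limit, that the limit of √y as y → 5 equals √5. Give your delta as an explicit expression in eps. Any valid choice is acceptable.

delta = min(5, √5·eps)

Let eps > 0. We want delta > 0 such that 0 < |y − 5| < delta implies |√y − √5| < eps.
Multiplying by the conjugate, |√y − √5| = |y − 5|/(√y + √5).
Restrict delta ≤ 5 so that |y − 5| < 5 forces y > 0, and then √y + √5 > √5.
Hence |√y − √5| < |y − 5|/√5, which is < eps once |y − 5| < √5·eps.
Take delta = min(5, √5·eps). If 0 < |y − 5| < delta then y > 0 and |√y − √5| < |y − 5|/√5 < eps.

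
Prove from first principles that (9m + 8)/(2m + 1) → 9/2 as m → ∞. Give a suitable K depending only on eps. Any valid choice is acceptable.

K = (7/4)/eps

Let eps > 0. For m ≥ 1, |(9m + 8)/(2m + 1) − (9/2)| = |7|/(2(2m + 1)) = 7/(2(2m + 1)).
Since 2m + 1 ≥ 2m for m ≥ 1, this is ≤ 7/(2·2m) = (7/4)/m.
So |(9m + 8)/(2m + 1) − (9/2)| < eps whenever m > (7/4)/eps.
Take K = (7/4)/eps. If m > K then |(9m + 8)/(2m + 1) − (9/2)| ≤ (7/4)/m < eps.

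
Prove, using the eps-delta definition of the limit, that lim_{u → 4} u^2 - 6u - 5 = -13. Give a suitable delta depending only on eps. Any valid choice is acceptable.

delta = min(1, eps/7)

Let eps > 0. We want delta > 0 such that 0 < |u − 4| < delta implies |(u^2 - 6u - 5) + 13| < eps.
(u^2 - 6u - 5) + 13 = u^2 - 6u + 8 = (u − 4)(u - 2).
So |(u^2 - 6u - 5) + 13| = |u − 4|·|u - 2|.
Assume first that |u − 4| < 1, so |u| < 5. Then |u - 2| ≤ 5 + 2 = 7.
Hence |(u^2 - 6u - 5) + 13| ≤ 7|u − 4| < eps provided |u − 4| < eps/7.
Choosing delta = min(1, eps/7) ensures both conditions, hence |(u^2 - 6u - 5) + 13| < eps.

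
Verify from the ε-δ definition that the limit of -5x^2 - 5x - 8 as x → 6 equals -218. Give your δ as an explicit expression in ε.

Let ε > 0 be given. We want δ > 0 such that 0 < |x − 6| < δ implies |(-5x^2 - 5x - 8) + 218| < ε.
(-5x^2 - 5x - 8) + 218 = -5x^2 - 5x + 210 = (x − 6)(-5x - 35).
So |(-5x^2 - 5x - 8) + 218| = |x − 6|·|-5x - 35|.
Require δ ≤ 1. Then |x − 6| < 1 gives |x| < 7, and by the triangle inequality |-5x - 35| ≤ 5·7 + 35 = 70.
Hence |(-5x^2 - 5x - 8) + 218| ≤ 70|x − 6| < ε provided |x − 6| < ε/70.
Choosing δ = min(1, ε/70) ensures both conditions, hence |(-5x^2 - 5x - 8) + 218| < ε.

δ = min(1, ε/70)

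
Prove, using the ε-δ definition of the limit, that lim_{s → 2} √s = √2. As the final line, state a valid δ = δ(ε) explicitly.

δ = min(2, √2·ε)

Let ε > 0. We want δ > 0 such that 0 < |s − 2| < δ implies |√s − √2| < ε.
Rationalise: √s − √2 = (s − 2)/(√s + √2), so |√s − √2| = |s − 2|/(√s + √2).
Restrict δ ≤ 2 so that |s − 2| < 2 forces s > 0, and then √s + √2 > √2.
Hence |√s − √2| < |s − 2|/√2, which is < ε once |s − 2| < √2·ε.
Take δ = min(2, √2·ε). If 0 < |s − 2| < δ then s > 0 and |√s − √2| < |s − 2|/√2 < ε.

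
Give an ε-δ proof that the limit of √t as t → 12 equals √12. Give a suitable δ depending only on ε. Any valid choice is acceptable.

Let ε > 0. We want δ > 0 such that 0 < |t − 12| < δ implies |√t − √12| < ε.
Multiplying by the conjugate, |√t − √12| = |t − 12|/(√t + √12).
Restrict δ ≤ 12 so that |t − 12| < 12 forces t > 0, and then √t + √12 > √12.
Hence |√t − √12| < |t − 12|/√12, which is < ε once |t − 12| < √12·ε.
Take δ = min(12, √12·ε). If 0 < |t − 12| < δ then t > 0 and |√t − √12| < |t − 12|/√12 < ε.

δ = min(12, √12·ε)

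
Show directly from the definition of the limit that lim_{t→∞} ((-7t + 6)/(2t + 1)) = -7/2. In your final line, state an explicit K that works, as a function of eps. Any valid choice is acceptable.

Let eps > 0. We seek K > 0 such that t > K implies |(-7t + 6)/(2t + 1) + 7/2| < eps.
(-7t + 6)/(2t + 1) + 7/2 = (2(-7t + 6) − (-7)(2t + 1)) / (2(2t + 1)) = 19/(2(2t + 1)).
For t > 0 we have 2t + 1 > 2t, so |(-7t + 6)/(2t + 1) + 7/2| = 19/(2(2t + 1)) < 19/(2·2t) = (19/4)/t.
Thus |(-7t + 6)/(2t + 1) + 7/2| < eps whenever t > (19/4)/eps.
Take K = (19/4)/eps. If t > K then |(-7t + 6)/(2t + 1) + 7/2| < (19/4)/t < eps.

K = (19/4)/eps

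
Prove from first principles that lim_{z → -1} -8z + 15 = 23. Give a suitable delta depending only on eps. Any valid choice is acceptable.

Suppose eps > 0. We need delta > 0 so that 0 < |z + 1| < delta implies |(-8z + 15) − 23| < eps.
Since (-8z + 15) − 23 = -8(z + 1), we have |(-8z + 15) − 23| = 8|z + 1|.
Thus it suffices that |z + 1| < eps/8.
Choosing delta = eps/8 gives |(-8z + 15) − 23| = 8|z + 1| < eps whenever |z + 1| < delta.

delta = eps/8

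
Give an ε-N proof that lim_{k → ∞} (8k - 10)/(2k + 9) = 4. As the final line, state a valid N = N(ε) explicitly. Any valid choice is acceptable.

N = 23/ε

Let ε > 0 be given. For k ≥ 1, |(8k - 10)/(2k + 9) − 4| = |-92|/(2(2k + 9)) = 92/(2(2k + 9)).
Since 2k + 9 ≥ 2k for k ≥ 1, this is ≤ 92/(2·2k) = 23/k.
So |(8k - 10)/(2k + 9) − 4| < ε whenever k > 23/ε.
Take N = 23/ε. If k > N then |(8k - 10)/(2k + 9) − 4| ≤ 23/k < ε.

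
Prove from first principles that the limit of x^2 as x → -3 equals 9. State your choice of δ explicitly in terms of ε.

Suppose ε > 0. We seek δ > 0 with 0 < |x + 3| < δ ⇒ |x^2 − 9| < ε.
Factor: x^2 − 9 = (x + 3)(x - 3), so |x^2 − 9| = |x + 3|·|x - 3|.
Impose δ ≤ 1 so that |x| < 4; then |x - 3| ≤ 7.
Hence |x^2 − 9| ≤ 7|x + 3|, which is < ε once |x + 3| < ε/7.
Take δ = min(1, ε/7). If 0 < |x + 3| < δ then both bounds hold and |x^2 − 9| ≤ 7|x + 3| < 7·(ε/7) = ε.

δ = min(1, ε/7)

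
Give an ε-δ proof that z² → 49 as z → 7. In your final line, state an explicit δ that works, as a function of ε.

δ = min(1, ε/15)

Fix ε > 0. We seek δ > 0 with 0 < |z − 7| < δ ⇒ |z² − 49| < ε.
Factor: z² − 49 = (z − 7)(z + 7), so |z² − 49| = |z − 7|·|z + 7|.
Impose δ ≤ 1 so that |z| < 8; then |z + 7| ≤ 15.
Hence |z² − 49| ≤ 15|z − 7|, which is < ε once |z − 7| < ε/15.
Take δ = min(1, ε/15). If 0 < |z − 7| < δ then both bounds hold and |z² − 49| ≤ 15|z − 7| < 15·(ε/15) = ε.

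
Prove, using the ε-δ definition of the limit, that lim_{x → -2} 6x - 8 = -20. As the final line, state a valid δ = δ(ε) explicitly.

Let ε > 0 be given. We need δ > 0 so that 0 < |x + 2| < δ implies |(6x - 8) + 20| < ε.
|(6x - 8) + 20| = |6x + 12| = 6|x + 2|.
So 6|x + 2| < ε exactly when |x + 2| < ε/6.
Choosing δ = ε/6 gives |(6x - 8) + 20| = 6|x + 2| < ε whenever |x + 2| < δ.

δ = ε/6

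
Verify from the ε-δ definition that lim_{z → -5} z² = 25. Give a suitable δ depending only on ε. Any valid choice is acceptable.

δ = min(1, ε/11)

Let ε > 0 be given. We seek δ > 0 with 0 < |z + 5| < δ ⇒ |z² − 25| < ε.
Factor: z² − 25 = (z + 5)(z - 5), so |z² − 25| = |z + 5|·|z - 5|.
Impose δ ≤ 1 so that |z| < 6; then |z - 5| ≤ 11.
Hence |z² − 25| ≤ 11|z + 5|, which is < ε once |z + 5| < ε/11.
Take δ = min(1, ε/11). If 0 < |z + 5| < δ then both bounds hold and |z² − 25| ≤ 11|z + 5| < 11·(ε/11) = ε.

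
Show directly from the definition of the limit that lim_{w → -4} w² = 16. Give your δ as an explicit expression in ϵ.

δ = min(1, ϵ/9)

Let ϵ > 0. We seek δ > 0 with 0 < |w + 4| < δ ⇒ |w² − 16| < ϵ.
Factor: w² − 16 = (w + 4)(w - 4), so |w² − 16| = |w + 4|·|w - 4|.
Restrict δ ≤ 1. Then |w + 4| < 1 gives |w| < 5, so by the triangle inequality |w - 4| ≤ 5 + 4 = 9.
Hence |w² − 16| ≤ 9|w + 4|, which is < ϵ once |w + 4| < ϵ/9.
Take δ = min(1, ϵ/9). If 0 < |w + 4| < δ then both bounds hold and |w² − 16| ≤ 9|w + 4| < 9·(ϵ/9) = ϵ.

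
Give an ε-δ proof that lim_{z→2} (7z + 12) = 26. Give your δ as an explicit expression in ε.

δ = ε/7

Suppose ε > 0. We need δ > 0 so that 0 < |z − 2| < δ implies |(7z + 12) − 26| < ε.
|(7z + 12) − 26| = |7z - 14| = 7|z − 2|.
Thus it suffices that |z − 2| < ε/7.
Take δ = ε/7. If 0 < |z − 2| < δ then |(7z + 12) − 26| = 7|z − 2| < 7·(ε/7) = ε.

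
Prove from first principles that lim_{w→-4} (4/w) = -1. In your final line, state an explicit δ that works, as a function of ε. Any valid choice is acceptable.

Let ε > 0. We seek δ > 0 such that 0 < |w + 4| < δ implies |4/w + 1| < ε.
|4/w + 1| = 4·|-4 − w|/(4·|w|) = 4|w + 4|/(4|w|).
Require δ ≤ 2 so that |w| > 4 − 2 = 2, hence 4|w| > 8.
Then |4/w + 1| < 4|w + 4|/8, which is < ε when |w + 4| < 2ε.
Take δ = min(2, 2ε). Then 0 < |w + 4| < δ gives both |w + 4| < 2 and |w + 4| < 2ε, so |4/w + 1| < ε.

δ = min(2, 2ε)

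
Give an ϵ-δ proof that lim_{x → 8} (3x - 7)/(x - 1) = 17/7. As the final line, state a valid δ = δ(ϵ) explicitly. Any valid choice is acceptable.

δ = min(7/2, (49/8)ϵ)

Let ϵ > 0 be given. We want δ > 0 with 0 < |x − 8| < δ ⇒ |(3x - 7)/(x - 1) − (17/7)| < ϵ.
Combining over a common denominator, (3x - 7)/(x - 1) − (17/7) = [(3x - 7)·7 − 17·(x - 1)] / [7·(x - 1)] = 4(x − 8) / (7(x - 1)).
So |(3x - 7)/(x - 1) − (17/7)| = 4|x − 8| / (7·|x − 1|).
Require δ ≤ 7/2, so |x − 1| ≥ |7| − |x − 8| > 7 − 7/2 = 7/2.
Hence |(3x - 7)/(x - 1) − (17/7)| < 4|x − 8|/(7·(7/2)) = (8/49)|x − 8|, which is < ϵ once |x − 8| < (49/8)ϵ.
Take δ = min(7/2, (49/8)ϵ). Then 0 < |x − 8| < δ forces both bounds, so |(3x - 7)/(x - 1) − (17/7)| < ϵ.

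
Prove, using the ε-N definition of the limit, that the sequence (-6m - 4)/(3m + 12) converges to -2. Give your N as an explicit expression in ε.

N = (20/3)/ε

Fix ε > 0. For m ≥ 1, |(-6m - 4)/(3m + 12) + 2| = |60|/(3(3m + 12)) = 60/(3(3m + 12)).
Since 3m + 12 ≥ 3m for m ≥ 1, this is ≤ 60/(3·3m) = (20/3)/m.
So |(-6m - 4)/(3m + 12) + 2| < ε whenever m > (20/3)/ε.
Take N = (20/3)/ε. If m > N then |(-6m - 4)/(3m + 12) + 2| ≤ (20/3)/m < ε.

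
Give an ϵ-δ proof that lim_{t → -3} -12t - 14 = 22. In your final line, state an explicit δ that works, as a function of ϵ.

Suppose ϵ > 0. We need δ > 0 so that 0 < |t + 3| < δ implies |(-12t - 14) − 22| < ϵ.
|(-12t - 14) − 22| = |-12t - 36| = 12|t + 3|.
Thus it suffices that |t + 3| < ϵ/12.
Choosing δ = ϵ/12 gives |(-12t - 14) − 22| = 12|t + 3| < ϵ whenever |t + 3| < δ.

δ = ϵ/12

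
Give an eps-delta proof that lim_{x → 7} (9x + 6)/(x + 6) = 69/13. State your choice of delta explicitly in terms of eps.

Let eps > 0. We want delta > 0 with 0 < |x − 7| < delta ⇒ |(9x + 6)/(x + 6) − (69/13)| < eps.
Combining over a common denominator, (9x + 6)/(x + 6) − (69/13) = [(9x + 6)·13 − 69·(x + 6)] / [13·(x + 6)] = 48(x − 7) / (13(x + 6)).
So |(9x + 6)/(x + 6) − (69/13)| = 48|x − 7| / (13·|x + 6|).
Restrict delta ≤ 13/2. Then |x − 7| < 13/2 gives |x + 6| = |(x − 7) + 13| ≥ 13 − 13/2 = 13/2.
Hence |(9x + 6)/(x + 6) − (69/13)| < 48|x − 7|/(13·(13/2)) = (96/169)|x − 7|, which is < eps once |x − 7| < (169/96)eps.
Take delta = min(13/2, (169/96)eps). Then 0 < |x − 7| < delta forces both bounds, so |(9x + 6)/(x + 6) − (69/13)| < eps.

delta = min(13/2, (169/96)eps)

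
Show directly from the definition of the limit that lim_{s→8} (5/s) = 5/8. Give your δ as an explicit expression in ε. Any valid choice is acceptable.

Let ε > 0. We seek δ > 0 such that 0 < |s − 8| < δ implies |5/s − (5/8)| < ε.
|5/s − (5/8)| = 5·|8 − s|/(8·|s|) = 5|s − 8|/(8|s|).
Require δ ≤ 4 so that |s| > 8 − 4 = 4, hence 8|s| > 32.
Then |5/s − (5/8)| < 5|s − 8|/32, which is < ε when |s − 8| < (32/5)ε.
Take δ = min(4, (32/5)ε). Then 0 < |s − 8| < δ gives both |s − 8| < 4 and |s − 8| < (32/5)ε, so |5/s − (5/8)| < ε.

δ = min(4, (32/5)ε)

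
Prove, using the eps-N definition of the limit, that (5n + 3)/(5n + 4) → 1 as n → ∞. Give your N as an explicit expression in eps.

Let eps > 0 be given. For n ≥ 1, |(5n + 3)/(5n + 4) − 1| = |-5|/(5(5n + 4)) = 5/(5(5n + 4)).
Since 5n + 4 ≥ 5n for n ≥ 1, this is ≤ 5/(5·5n) = (1/5)/n.
So |(5n + 3)/(5n + 4) − 1| < eps whenever n > (1/5)/eps.
Take N = (1/5)/eps. If n > N then |(5n + 3)/(5n + 4) − 1| ≤ (1/5)/n < eps.

N = (1/5)/eps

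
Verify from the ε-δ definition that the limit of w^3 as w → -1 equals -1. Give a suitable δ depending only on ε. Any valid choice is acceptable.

δ = min(1, ε/7)

Let ε > 0. We seek δ > 0 with 0 < |w + 1| < δ ⇒ |w^3 + 1| < ε.
Factor: w^3 + 1 = (w + 1)(w^2 - w + 1), so |w^3 + 1| = |w + 1|·|w^2 - w + 1|.
Impose δ ≤ 1 so that |w| < 2; then |w^2 - w + 1| ≤ 7.
Hence |w^3 + 1| ≤ 7|w + 1|, which is < ε once |w + 1| < ε/7.
Take δ = min(1, ε/7). If 0 < |w + 1| < δ then both bounds hold and |w^3 + 1| ≤ 7|w + 1| < 7·(ε/7) = ε.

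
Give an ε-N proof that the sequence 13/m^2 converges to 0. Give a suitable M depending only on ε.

Suppose ε > 0. For m ≥ 1, |13/m^2 − 0| = 13/m^2.
13/m^2 < ε ⇔ m^2 > 13/ε ⇔ m > (13/ε)^{1/2}.
Take M = (13/ε)^{1/2}. Then m > M implies 13/m^2 < ε.

M = (13/ε)^{1/2}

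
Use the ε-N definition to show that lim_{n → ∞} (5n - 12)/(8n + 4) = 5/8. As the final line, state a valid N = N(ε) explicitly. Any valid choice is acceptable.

N = (29/16)/ε

Fix ε > 0. For n ≥ 1, |(5n - 12)/(8n + 4) − (5/8)| = |-116|/(8(8n + 4)) = 116/(8(8n + 4)).
Since 8n + 4 ≥ 8n for n ≥ 1, this is ≤ 116/(8·8n) = (29/16)/n.
So |(5n - 12)/(8n + 4) − (5/8)| < ε whenever n > (29/16)/ε.
Take N = (29/16)/ε. If n > N then |(5n - 12)/(8n + 4) − (5/8)| ≤ (29/16)/n < ε.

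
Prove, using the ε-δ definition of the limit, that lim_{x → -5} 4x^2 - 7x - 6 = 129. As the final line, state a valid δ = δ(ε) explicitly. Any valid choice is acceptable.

Let ε > 0 be given. We want δ > 0 such that 0 < |x + 5| < δ implies |(4x^2 - 7x - 6) − 129| < ε.
(4x^2 - 7x - 6) − 129 = 4x^2 - 7x - 135 = (x + 5)(4x - 27).
So |(4x^2 - 7x - 6) − 129| = |x + 5|·|4x - 27|.
Require δ ≤ 1. Then |x + 5| < 1 gives |x| < 6, and by the triangle inequality |4x - 27| ≤ 4·6 + 27 = 51.
Hence |(4x^2 - 7x - 6) − 129| ≤ 51|x + 5| < ε provided |x + 5| < ε/51.
Choosing δ = min(1, ε/51) ensures both conditions, hence |(4x^2 - 7x - 6) − 129| < ε.

δ = min(1, ε/51)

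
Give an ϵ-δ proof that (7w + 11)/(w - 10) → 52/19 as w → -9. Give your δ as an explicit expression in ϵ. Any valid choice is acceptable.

δ = min(19/2, (361/162)ϵ)

Fix ϵ > 0. We want δ > 0 with 0 < |w + 9| < δ ⇒ |(7w + 11)/(w - 10) − (52/19)| < ϵ.
Combining over a common denominator, (7w + 11)/(w - 10) − (52/19) = [(7w + 11)·(-19) − (-52)·(w - 10)] / [(-19)·(w - 10)] = -81(w + 9) / ((-19)(w - 10)).
So |(7w + 11)/(w - 10) − (52/19)| = 81|w + 9| / (19·|w − 10|).
Require δ ≤ 19/2, so |w − 10| ≥ |-19| − |w + 9| > 19 − 19/2 = 19/2.
Hence |(7w + 11)/(w - 10) − (52/19)| < 81|w + 9|/(19·(19/2)) = (162/361)|w + 9|, which is < ϵ once |w + 9| < (361/162)ϵ.
Take δ = min(19/2, (361/162)ϵ). Then 0 < |w + 9| < δ forces both bounds, so |(7w + 11)/(w - 10) − (52/19)| < ϵ.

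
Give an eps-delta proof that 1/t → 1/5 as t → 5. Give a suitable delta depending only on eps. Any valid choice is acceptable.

Let eps > 0. We seek delta > 0 such that 0 < |t − 5| < delta implies |1/t − (1/5)| < eps.
|1/t − (1/5)| = |5 − t|/(5·|t|) = |t − 5|/(5|t|).
Restrict delta ≤ 5/2. Then |t − 5| < 5/2 gives |t| > 5/2, so 5|t| > 25/2.
Then |1/t − (1/5)| < |t − 5|/(25/2), which is < eps when |t − 5| < (25/2)eps.
Take delta = min(5/2, (25/2)eps). Then 0 < |t − 5| < delta gives both |t − 5| < 5/2 and |t − 5| < (25/2)eps, so |1/t − (1/5)| < eps.

delta = min(5/2, (25/2)eps)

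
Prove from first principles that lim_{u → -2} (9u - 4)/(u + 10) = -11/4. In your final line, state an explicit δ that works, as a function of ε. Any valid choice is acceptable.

δ = min(4, (16/47)ε)

Let ε > 0 be given. We want δ > 0 with 0 < |u + 2| < δ ⇒ |(9u - 4)/(u + 10) + 11/4| < ε.
Combining over a common denominator, (9u - 4)/(u + 10) + 11/4 = [(9u - 4)·8 − (-22)·(u + 10)] / [8·(u + 10)] = 94(u + 2) / (8(u + 10)).
So |(9u - 4)/(u + 10) + 11/4| = 94|u + 2| / (8·|u + 10|).
Require δ ≤ 4, so |u + 10| ≥ |8| − |u + 2| > 8 − 4 = 4.
Hence |(9u - 4)/(u + 10) + 11/4| < 94|u + 2|/(8·4) = (47/16)|u + 2|, which is < ε once |u + 2| < (16/47)ε.
Take δ = min(4, (16/47)ε). Then 0 < |u + 2| < δ forces both bounds, so |(9u - 4)/(u + 10) + 11/4| < ε.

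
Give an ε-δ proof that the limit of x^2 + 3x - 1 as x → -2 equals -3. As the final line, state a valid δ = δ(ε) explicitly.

Fix ε > 0. We want δ > 0 such that 0 < |x + 2| < δ implies |(x^2 + 3x - 1) + 3| < ε.
(x^2 + 3x - 1) + 3 = x^2 + 3x + 2 = (x + 2)(x + 1).
So |(x^2 + 3x - 1) + 3| = |x + 2|·|x + 1|.
Require δ ≤ 2. Then |x + 2| < 2 gives |x| < 4, and by the triangle inequality |x + 1| ≤ 4 + 1 = 5.
Hence |(x^2 + 3x - 1) + 3| ≤ 5|x + 2| < ε provided |x + 2| < ε/5.
Take δ = min(2, ε/5). Then 0 < |x + 2| < δ gives both |x + 2| < 2 and |x + 2| < ε/5, so |(x^2 + 3x - 1) + 3| < ε.

δ = min(2, ε/5)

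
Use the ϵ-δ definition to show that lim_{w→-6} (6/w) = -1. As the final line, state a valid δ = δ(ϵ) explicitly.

δ = min(3, 3ϵ)

Suppose ϵ > 0. We seek δ > 0 such that 0 < |w + 6| < δ implies |6/w + 1| < ϵ.
|6/w + 1| = 6·|-6 − w|/(6·|w|) = 6|w + 6|/(6|w|).
Require δ ≤ 3 so that |w| > 6 − 3 = 3, hence 6|w| > 18.
Then |6/w + 1| < 6|w + 6|/18, which is < ϵ when |w + 6| < 3ϵ.
Take δ = min(3, 3ϵ). Then 0 < |w + 6| < δ gives both |w + 6| < 3 and |w + 6| < 3ϵ, so |6/w + 1| < ϵ.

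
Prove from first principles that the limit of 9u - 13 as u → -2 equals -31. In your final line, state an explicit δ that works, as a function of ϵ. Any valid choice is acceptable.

δ = ϵ/9

Suppose ϵ > 0. We need δ > 0 so that 0 < |u + 2| < δ implies |(9u - 13) + 31| < ϵ.
|(9u - 13) + 31| = |9u + 18| = 9|u + 2|.
So 9|u + 2| < ϵ exactly when |u + 2| < ϵ/9.
Take δ = ϵ/9. If 0 < |u + 2| < δ then |(9u - 13) + 31| = 9|u + 2| < 9·(ϵ/9) = ϵ.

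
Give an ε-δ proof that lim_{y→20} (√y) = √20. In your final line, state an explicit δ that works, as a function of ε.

δ = min(20, √20·ε)

Suppose ε > 0. We want δ > 0 such that 0 < |y − 20| < δ implies |√y − √20| < ε.
Multiplying by the conjugate, |√y − √20| = |y − 20|/(√y + √20).
Restrict δ ≤ 20 so that |y − 20| < 20 forces y > 0, and then √y + √20 > √20.
Hence |√y − √20| < |y − 20|/√20, which is < ε once |y − 20| < √20·ε.
Take δ = min(20, √20·ε). If 0 < |y − 20| < δ then y > 0 and |√y − √20| < |y − 20|/√20 < ε.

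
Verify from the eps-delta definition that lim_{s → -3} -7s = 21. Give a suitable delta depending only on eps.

Let eps > 0 be given. We need delta > 0 so that 0 < |s + 3| < delta implies |(-7s) − 21| < eps.
|(-7s) − 21| = |-7s - 21| = 7|s + 3|.
Thus it suffices that |s + 3| < eps/7.
Choosing delta = eps/7 gives |(-7s) − 21| = 7|s + 3| < eps whenever |s + 3| < delta.

delta = eps/7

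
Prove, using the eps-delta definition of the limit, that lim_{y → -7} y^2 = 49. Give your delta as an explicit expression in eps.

Fix eps > 0. We seek delta > 0 with 0 < |y + 7| < delta ⇒ |y^2 − 49| < eps.
Factor: y^2 − 49 = (y + 7)(y - 7), so |y^2 − 49| = |y + 7|·|y - 7|.
Restrict delta ≤ 1. Then |y + 7| < 1 gives |y| < 8, so by the triangle inequality |y - 7| ≤ 8 + 7 = 15.
Hence |y^2 − 49| ≤ 15|y + 7|, which is < eps once |y + 7| < eps/15.
Take delta = min(1, eps/15). If 0 < |y + 7| < delta then both bounds hold and |y^2 − 49| ≤ 15|y + 7| < 15·(eps/15) = eps.

delta = min(1, eps/15)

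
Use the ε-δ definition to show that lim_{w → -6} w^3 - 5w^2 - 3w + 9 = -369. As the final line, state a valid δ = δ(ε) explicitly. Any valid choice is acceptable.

δ = min(1, ε/189)

Suppose ε > 0. We want δ > 0 such that 0 < |w + 6| < δ implies |(w^3 - 5w^2 - 3w + 9) + 369| < ε.
(w^3 - 5w^2 - 3w + 9) + 369 = w^3 - 5w^2 - 3w + 378 = (w + 6)(w^2 - 11w + 63).
So |(w^3 - 5w^2 - 3w + 9) + 369| = |w + 6|·|w^2 - 11w + 63|.
Require δ ≤ 1. Then |w + 6| < 1 gives |w| < 7, and by the triangle inequality |w^2 - 11w + 63| ≤ 7^2 + 11·7 + 63 = 189.
Hence |(w^3 - 5w^2 - 3w + 9) + 369| ≤ 189|w + 6| < ε provided |w + 6| < ε/189.
Take δ = min(1, ε/189). Then 0 < |w + 6| < δ gives both |w + 6| < 1 and |w + 6| < ε/189, so |(w^3 - 5w^2 - 3w + 9) + 369| < ε.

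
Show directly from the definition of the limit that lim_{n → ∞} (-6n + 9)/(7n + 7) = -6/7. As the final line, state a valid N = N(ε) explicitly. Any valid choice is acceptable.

Suppose ε > 0. For n ≥ 1, |(-6n + 9)/(7n + 7) + 6/7| = |105|/(7(7n + 7)) = 105/(7(7n + 7)).
Since 7n + 7 ≥ 7n for n ≥ 1, this is ≤ 105/(7·7n) = (15/7)/n.
So |(-6n + 9)/(7n + 7) + 6/7| < ε whenever n > (15/7)/ε.
Take N = (15/7)/ε. If n > N then |(-6n + 9)/(7n + 7) + 6/7| ≤ (15/7)/n < ε.

N = (15/7)/ε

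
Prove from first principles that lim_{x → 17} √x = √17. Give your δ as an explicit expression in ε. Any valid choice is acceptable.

δ = min(17, √17·ε)

Let ε > 0 be given. We want δ > 0 such that 0 < |x − 17| < δ implies |√x − √17| < ε.
Multiplying by the conjugate, |√x − √17| = |x − 17|/(√x + √17).
Restrict δ ≤ 17 so that |x − 17| < 17 forces x > 0, and then √x + √17 > √17.
Hence |√x − √17| < |x − 17|/√17, which is < ε once |x − 17| < √17·ε.
Take δ = min(17, √17·ε). If 0 < |x − 17| < δ then x > 0 and |√x − √17| < |x − 17|/√17 < ε.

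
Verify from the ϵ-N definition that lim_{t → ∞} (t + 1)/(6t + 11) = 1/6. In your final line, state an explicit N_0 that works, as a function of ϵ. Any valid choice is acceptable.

N_0 = (5/36)/ϵ

Let ϵ > 0 be given. We seek N_0 > 0 such that t > N_0 implies |(t + 1)/(6t + 11) − (1/6)| < ϵ.
(t + 1)/(6t + 11) − (1/6) = (6(t + 1) − (6t + 11)) / (6(6t + 11)) = -5/(6(6t + 11)).
For t > 0 we have 6t + 11 > 6t, so |(t + 1)/(6t + 11) − (1/6)| = 5/(6(6t + 11)) < 5/(6·6t) = (5/36)/t.
Thus |(t + 1)/(6t + 11) − (1/6)| < ϵ whenever t > (5/36)/ϵ.
Take N_0 = (5/36)/ϵ. If t > N_0 then |(t + 1)/(6t + 11) − (1/6)| < (5/36)/t < ϵ.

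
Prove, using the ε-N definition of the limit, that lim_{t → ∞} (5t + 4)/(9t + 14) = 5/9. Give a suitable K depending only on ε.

K = (34/81)/ε

Let ε > 0 be given. We seek K > 0 such that t > K implies |(5t + 4)/(9t + 14) − (5/9)| < ε.
(5t + 4)/(9t + 14) − (5/9) = (9(5t + 4) − 5(9t + 14)) / (9(9t + 14)) = -34/(9(9t + 14)).
For t > 0 we have 9t + 14 > 9t, so |(5t + 4)/(9t + 14) − (5/9)| = 34/(9(9t + 14)) < 34/(9·9t) = (34/81)/t.
Thus |(5t + 4)/(9t + 14) − (5/9)| < ε whenever t > (34/81)/ε.
Take K = (34/81)/ε. If t > K then |(5t + 4)/(9t + 14) − (5/9)| < (34/81)/t < ε.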